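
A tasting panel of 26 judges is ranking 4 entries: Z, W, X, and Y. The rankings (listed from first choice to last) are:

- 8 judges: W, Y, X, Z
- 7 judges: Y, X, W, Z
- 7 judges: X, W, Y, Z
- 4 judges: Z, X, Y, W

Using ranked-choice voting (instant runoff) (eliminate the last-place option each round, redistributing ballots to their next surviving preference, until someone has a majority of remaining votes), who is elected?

Round 1: Z 4, W 8, X 7, Y 7. Eliminate Z.
Round 2: W 8, X 11, Y 7. Eliminate Y.
Round 3: W 8, X 18. X has a majority.

X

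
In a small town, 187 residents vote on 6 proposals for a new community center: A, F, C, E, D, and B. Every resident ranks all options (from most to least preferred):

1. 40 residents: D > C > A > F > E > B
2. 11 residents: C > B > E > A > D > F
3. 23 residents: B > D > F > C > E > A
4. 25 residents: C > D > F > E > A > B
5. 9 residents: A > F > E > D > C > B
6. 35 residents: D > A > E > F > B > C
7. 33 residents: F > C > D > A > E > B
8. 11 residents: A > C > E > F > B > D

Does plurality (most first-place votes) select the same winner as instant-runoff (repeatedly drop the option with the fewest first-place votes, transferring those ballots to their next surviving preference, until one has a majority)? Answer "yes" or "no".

Plurality — first-place votes: A 20, F 33, C 36, E 0, D 75, B 23. Winner: D.
Instant-runoff — R1 A 20, F 33, C 36, E 0, D 75, B 23 (E out); R2 A 20, F 33, C 36, D 75, B 23 (A out); R3 F 42, C 47, D 75, B 23 (B out); R4 F 42, C 47, D 98 (D winner). Winner: D.
The two methods agree.

yes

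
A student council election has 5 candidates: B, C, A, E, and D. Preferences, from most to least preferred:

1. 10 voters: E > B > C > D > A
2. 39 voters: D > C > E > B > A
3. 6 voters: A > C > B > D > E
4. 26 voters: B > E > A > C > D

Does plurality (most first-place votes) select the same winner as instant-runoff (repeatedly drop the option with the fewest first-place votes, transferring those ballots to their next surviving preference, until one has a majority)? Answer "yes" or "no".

no

Plurality — first-place votes: B 26, C 0, A 6, E 10, D 39. Winner: D.
Instant-runoff — R1 B 26, C 0, A 6, E 10, D 39 (C out); R2 B 26, A 6, E 10, D 39 (A out); R3 B 32, E 10, D 39 (E out); R4 B 42, D 39 (B winner). Winner: B.
The two methods disagree.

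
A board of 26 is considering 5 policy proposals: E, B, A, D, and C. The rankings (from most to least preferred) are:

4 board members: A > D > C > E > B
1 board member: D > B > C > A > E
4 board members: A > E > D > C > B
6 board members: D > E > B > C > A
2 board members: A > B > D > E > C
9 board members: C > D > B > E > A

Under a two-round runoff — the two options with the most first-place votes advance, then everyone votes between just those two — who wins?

Round 1 first-place votes: E 0, B 0, A 10, D 7, C 9.
A and C advance.
Runoff: A is preferred to C by 10 voters; C by 16.
C wins the runoff.

C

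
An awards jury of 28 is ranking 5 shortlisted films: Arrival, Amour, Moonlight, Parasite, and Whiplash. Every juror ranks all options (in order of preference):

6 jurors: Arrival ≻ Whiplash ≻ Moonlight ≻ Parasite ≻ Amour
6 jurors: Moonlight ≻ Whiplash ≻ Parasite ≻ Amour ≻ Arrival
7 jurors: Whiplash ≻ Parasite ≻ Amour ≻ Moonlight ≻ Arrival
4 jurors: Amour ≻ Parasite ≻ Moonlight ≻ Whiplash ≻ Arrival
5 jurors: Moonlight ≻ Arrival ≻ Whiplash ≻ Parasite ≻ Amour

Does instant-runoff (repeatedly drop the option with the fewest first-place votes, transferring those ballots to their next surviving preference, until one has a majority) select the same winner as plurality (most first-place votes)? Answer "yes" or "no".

yes

Instant-runoff — R1 Arrival 6, Amour 4, Moonlight 11, Parasite 0, Whiplash 7 (Parasite out); R2 Arrival 6, Amour 4, Moonlight 11, Whiplash 7 (Amour out); R3 Arrival 6, Moonlight 15, Whiplash 7 (Moonlight winner). Winner: Moonlight.
Plurality — first-place votes: Arrival 6, Amour 4, Moonlight 11, Parasite 0, Whiplash 7. Winner: Moonlight.
The two methods agree.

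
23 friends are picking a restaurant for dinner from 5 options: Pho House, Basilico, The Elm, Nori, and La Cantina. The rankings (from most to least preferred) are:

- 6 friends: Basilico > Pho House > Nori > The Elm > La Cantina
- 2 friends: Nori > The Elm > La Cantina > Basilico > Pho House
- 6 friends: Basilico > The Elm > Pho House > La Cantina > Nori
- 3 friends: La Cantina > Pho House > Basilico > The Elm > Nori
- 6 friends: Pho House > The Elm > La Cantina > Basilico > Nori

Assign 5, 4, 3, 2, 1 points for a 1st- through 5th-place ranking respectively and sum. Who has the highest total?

Pho House: 6·4 + 2·1 + 6·3 + 3·4 + 6·5 = 86
Basilico: 6·5 + 2·2 + 6·5 + 3·3 + 6·2 = 85
The Elm: 6·2 + 2·4 + 6·4 + 3·2 + 6·4 = 74
Nori: 6·3 + 2·5 + 6·1 + 3·1 + 6·1 = 43
La Cantina: 6·1 + 2·3 + 6·2 + 3·5 + 6·3 = 57
Pho House has the highest Borda score (86).

Pho House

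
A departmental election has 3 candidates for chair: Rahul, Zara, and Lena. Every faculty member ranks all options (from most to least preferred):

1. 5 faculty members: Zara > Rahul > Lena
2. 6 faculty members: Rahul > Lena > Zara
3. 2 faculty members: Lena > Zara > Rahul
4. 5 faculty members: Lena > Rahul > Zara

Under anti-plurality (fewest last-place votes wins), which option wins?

Rahul

Last-place votes: Rahul 2, Zara 11, Lena 5.
Rahul is ranked last by the fewest voters, so Rahul wins.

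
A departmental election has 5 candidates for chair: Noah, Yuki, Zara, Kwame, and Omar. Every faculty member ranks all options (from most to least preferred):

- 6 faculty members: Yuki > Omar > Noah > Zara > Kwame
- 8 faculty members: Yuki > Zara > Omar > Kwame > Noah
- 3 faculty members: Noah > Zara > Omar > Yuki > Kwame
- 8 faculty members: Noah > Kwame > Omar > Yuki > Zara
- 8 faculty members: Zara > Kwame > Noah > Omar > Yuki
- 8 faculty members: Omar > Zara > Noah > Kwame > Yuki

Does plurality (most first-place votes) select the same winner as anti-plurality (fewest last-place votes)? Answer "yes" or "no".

Plurality — first-place votes: Noah 11, Yuki 14, Zara 8, Kwame 0, Omar 8. Winner: Yuki.
Anti-plurality — last-place votes: Noah 8, Yuki 16, Zara 8, Kwame 9, Omar 0. Winner: Omar.
The two methods disagree.

no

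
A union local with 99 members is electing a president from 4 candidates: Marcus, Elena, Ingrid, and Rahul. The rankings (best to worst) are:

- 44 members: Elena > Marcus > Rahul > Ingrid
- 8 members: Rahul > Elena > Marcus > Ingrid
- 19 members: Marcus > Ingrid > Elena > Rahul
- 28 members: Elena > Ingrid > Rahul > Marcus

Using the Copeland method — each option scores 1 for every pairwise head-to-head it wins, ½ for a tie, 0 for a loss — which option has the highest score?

Marcus: beats Ingrid and Rahul; loses to Elena → score 2.
Elena: beats Marcus, Ingrid, and Rahul → score 3.
Ingrid: loses to Marcus, Elena, and Rahul → score 0.
Rahul: beats Ingrid; loses to Marcus and Elena → score 1.
Elena has the best pairwise record.

Elena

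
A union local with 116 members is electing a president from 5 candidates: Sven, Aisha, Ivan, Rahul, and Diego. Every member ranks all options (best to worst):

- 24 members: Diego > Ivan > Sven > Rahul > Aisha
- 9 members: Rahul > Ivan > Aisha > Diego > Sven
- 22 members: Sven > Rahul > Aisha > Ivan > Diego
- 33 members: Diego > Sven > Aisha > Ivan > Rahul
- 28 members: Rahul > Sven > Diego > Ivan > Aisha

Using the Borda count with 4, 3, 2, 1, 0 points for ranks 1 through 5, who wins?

Sven: 24·2 + 9·0 + 22·4 + 33·3 + 28·3 = 319
Aisha: 24·0 + 9·2 + 22·2 + 33·2 + 28·0 = 128
Ivan: 24·3 + 9·3 + 22·1 + 33·1 + 28·1 = 182
Rahul: 24·1 + 9·4 + 22·3 + 33·0 + 28·4 = 238
Diego: 24·4 + 9·1 + 22·0 + 33·4 + 28·2 = 293
Sven has the highest Borda score (319).

Sven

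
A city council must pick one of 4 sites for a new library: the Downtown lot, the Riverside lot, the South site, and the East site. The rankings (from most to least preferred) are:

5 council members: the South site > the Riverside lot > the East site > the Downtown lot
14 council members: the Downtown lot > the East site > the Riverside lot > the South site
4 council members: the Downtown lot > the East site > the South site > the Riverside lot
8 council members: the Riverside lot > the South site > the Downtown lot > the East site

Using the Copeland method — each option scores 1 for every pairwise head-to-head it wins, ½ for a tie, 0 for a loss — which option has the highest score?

the Downtown lot: beats the Riverside lot, the South site, and the East site → score 3.
the Riverside lot: beats the South site; loses to the Downtown lot and the East site → score 1.
the South site: loses to the Downtown lot, the Riverside lot, and the East site → score 0.
the East site: beats the Riverside lot and the South site; loses to the Downtown lot → score 2.
the Downtown lot has the best pairwise record.

the Downtown lot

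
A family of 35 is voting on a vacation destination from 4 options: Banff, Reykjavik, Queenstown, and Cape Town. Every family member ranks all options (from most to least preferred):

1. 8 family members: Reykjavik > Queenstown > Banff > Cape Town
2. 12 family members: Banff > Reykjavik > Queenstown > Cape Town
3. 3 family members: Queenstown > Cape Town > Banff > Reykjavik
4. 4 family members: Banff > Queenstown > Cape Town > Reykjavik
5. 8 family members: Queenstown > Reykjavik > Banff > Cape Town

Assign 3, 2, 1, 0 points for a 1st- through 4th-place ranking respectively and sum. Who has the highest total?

Banff: 8·1 + 12·3 + 3·1 + 4·3 + 8·1 = 67
Reykjavik: 8·3 + 12·2 + 3·0 + 4·0 + 8·2 = 64
Queenstown: 8·2 + 12·1 + 3·3 + 4·2 + 8·3 = 69
Cape Town: 8·0 + 12·0 + 3·2 + 4·1 + 8·0 = 10
Queenstown has the highest Borda score (69).

Queenstown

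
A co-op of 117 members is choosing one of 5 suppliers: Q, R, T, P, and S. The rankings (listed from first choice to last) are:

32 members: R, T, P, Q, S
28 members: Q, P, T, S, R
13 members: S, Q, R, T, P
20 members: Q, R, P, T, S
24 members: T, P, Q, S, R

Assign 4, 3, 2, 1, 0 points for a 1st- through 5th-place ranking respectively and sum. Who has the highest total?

Q

Q: 32·1 + 28·4 + 13·3 + 20·4 + 24·2 = 311
R: 32·4 + 28·0 + 13·2 + 20·3 + 24·0 = 214
T: 32·3 + 28·2 + 13·1 + 20·1 + 24·4 = 281
P: 32·2 + 28·3 + 13·0 + 20·2 + 24·3 = 260
S: 32·0 + 28·1 + 13·4 + 20·0 + 24·1 = 104
Q has the highest Borda score (311).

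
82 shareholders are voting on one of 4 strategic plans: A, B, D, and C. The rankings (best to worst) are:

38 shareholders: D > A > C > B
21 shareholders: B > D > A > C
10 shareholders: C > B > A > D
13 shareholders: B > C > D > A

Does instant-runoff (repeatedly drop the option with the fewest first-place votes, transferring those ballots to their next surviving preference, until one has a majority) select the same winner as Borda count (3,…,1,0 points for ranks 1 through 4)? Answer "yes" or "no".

no

Instant-runoff — R1 A 0, B 34, D 38, C 10 (A out); R2 B 34, D 38, C 10 (C out); R3 B 44, D 38 (B winner). Winner: B.
Borda — scores: A 107, B 122, D 169, C 94. Winner: D.
The two methods disagree.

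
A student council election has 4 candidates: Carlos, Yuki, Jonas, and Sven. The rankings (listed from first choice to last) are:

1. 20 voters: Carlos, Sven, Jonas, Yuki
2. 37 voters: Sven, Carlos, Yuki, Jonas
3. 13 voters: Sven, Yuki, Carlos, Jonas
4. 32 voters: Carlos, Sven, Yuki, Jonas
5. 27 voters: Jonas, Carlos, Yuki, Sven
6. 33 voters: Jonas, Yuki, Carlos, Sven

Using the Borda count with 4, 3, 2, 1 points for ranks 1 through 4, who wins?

Carlos

Carlos: 20·4 + 37·3 + 13·2 + 32·4 + 27·3 + 33·2 = 492
Yuki: 20·1 + 37·2 + 13·3 + 32·2 + 27·2 + 33·3 = 350
Jonas: 20·2 + 37·1 + 13·1 + 32·1 + 27·4 + 33·4 = 362
Sven: 20·3 + 37·4 + 13·4 + 32·3 + 27·1 + 33·1 = 416
Carlos has the highest Borda score (492).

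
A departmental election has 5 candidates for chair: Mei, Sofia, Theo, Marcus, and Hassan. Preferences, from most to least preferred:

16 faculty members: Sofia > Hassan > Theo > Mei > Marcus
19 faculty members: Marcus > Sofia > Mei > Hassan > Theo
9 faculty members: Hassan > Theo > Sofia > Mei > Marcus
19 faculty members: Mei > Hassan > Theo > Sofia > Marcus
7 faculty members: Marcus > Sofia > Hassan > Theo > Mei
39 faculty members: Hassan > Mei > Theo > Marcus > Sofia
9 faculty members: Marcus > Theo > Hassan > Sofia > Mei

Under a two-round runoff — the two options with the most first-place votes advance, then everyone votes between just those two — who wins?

Hassan

Round 1 first-place votes: Mei 19, Sofia 16, Theo 0, Marcus 35, Hassan 48.
Hassan and Marcus advance.
Runoff: Hassan is preferred to Marcus by 83 voters; Marcus by 35.
Hassan wins the runoff.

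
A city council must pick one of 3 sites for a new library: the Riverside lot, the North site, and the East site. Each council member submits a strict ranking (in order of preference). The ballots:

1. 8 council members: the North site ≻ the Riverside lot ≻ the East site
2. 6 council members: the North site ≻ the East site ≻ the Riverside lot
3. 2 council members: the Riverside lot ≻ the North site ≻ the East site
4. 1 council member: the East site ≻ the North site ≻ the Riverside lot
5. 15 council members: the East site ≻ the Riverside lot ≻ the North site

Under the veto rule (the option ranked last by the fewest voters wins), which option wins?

the Riverside lot

Last-place votes: the Riverside lot 7, the North site 15, the East site 10.
the Riverside lot is ranked last by the fewest voters, so the Riverside lot wins.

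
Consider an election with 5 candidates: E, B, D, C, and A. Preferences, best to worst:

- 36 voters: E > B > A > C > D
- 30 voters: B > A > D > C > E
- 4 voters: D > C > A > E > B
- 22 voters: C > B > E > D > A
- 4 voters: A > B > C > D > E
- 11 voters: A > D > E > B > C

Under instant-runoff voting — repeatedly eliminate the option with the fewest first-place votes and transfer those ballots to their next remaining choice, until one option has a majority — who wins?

B

Round 1: E 36, B 30, D 4, C 22, A 15. Eliminate D.
Round 2: E 36, B 30, C 26, A 15. Eliminate A.
Round 3: E 47, B 34, C 26. Eliminate C.
Round 4: E 51, B 56. B has a majority.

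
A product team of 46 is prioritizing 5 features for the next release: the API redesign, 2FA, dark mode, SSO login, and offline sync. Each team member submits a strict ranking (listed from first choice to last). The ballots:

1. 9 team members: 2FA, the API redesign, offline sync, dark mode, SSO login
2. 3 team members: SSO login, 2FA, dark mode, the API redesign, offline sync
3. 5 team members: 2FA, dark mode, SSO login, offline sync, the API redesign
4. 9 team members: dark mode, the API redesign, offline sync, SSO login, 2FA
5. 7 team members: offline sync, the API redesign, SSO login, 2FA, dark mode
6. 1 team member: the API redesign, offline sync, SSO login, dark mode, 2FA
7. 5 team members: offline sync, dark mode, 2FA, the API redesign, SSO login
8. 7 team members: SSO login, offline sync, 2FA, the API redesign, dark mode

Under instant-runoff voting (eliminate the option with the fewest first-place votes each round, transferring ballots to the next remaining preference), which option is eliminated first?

Round 1: the API redesign 1, 2FA 14, dark mode 9, SSO login 10, offline sync 12. Eliminate the API redesign.

the API redesign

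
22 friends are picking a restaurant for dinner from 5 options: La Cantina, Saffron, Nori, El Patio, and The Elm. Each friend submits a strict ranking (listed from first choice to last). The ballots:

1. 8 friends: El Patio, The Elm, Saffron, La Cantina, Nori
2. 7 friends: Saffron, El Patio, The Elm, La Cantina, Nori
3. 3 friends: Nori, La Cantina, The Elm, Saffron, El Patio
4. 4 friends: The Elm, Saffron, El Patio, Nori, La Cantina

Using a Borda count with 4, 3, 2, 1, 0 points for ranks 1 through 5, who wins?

El Patio

La Cantina: 8·1 + 7·1 + 3·3 + 4·0 = 24
Saffron: 8·2 + 7·4 + 3·1 + 4·3 = 59
Nori: 8·0 + 7·0 + 3·4 + 4·1 = 16
El Patio: 8·4 + 7·3 + 3·0 + 4·2 = 61
The Elm: 8·3 + 7·2 + 3·2 + 4·4 = 60
El Patio has the highest Borda score (61).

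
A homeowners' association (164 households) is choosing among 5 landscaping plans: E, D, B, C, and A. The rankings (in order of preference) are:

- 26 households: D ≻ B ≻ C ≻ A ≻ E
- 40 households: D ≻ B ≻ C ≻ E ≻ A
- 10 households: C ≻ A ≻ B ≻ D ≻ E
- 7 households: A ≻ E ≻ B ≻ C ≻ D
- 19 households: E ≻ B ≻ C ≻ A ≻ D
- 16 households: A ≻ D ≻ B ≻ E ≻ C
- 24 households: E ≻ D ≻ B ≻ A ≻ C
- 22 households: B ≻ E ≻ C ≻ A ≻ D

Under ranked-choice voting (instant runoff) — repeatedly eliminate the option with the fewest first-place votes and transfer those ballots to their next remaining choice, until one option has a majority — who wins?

D

Round 1: E 43, D 66, B 22, C 10, A 23. Eliminate C.
Round 2: E 43, D 66, B 22, A 33. Eliminate B.
Round 3: E 65, D 66, A 33. Eliminate A.
Round 4: E 72, D 92. D has a majority.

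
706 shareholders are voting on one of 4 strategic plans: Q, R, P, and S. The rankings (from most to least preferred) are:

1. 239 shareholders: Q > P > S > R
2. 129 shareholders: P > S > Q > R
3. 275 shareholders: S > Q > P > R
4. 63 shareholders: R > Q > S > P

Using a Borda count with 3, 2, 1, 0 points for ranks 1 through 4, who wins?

Q: 239·3 + 129·1 + 275·2 + 63·2 = 1522
R: 239·0 + 129·0 + 275·0 + 63·3 = 189
P: 239·2 + 129·3 + 275·1 + 63·0 = 1140
S: 239·1 + 129·2 + 275·3 + 63·1 = 1385
Q has the highest Borda score (1522).

Q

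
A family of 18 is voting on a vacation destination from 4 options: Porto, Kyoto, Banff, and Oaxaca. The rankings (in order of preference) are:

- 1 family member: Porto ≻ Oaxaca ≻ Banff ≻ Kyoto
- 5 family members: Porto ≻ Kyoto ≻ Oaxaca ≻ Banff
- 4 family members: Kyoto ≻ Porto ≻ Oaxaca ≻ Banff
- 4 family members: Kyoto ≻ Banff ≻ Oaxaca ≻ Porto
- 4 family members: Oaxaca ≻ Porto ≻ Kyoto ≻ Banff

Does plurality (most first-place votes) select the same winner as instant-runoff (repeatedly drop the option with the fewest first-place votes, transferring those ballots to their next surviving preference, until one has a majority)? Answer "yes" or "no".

Plurality — first-place votes: Porto 6, Kyoto 8, Banff 0, Oaxaca 4. Winner: Kyoto.
Instant-runoff — R1 Porto 6, Kyoto 8, Banff 0, Oaxaca 4 (Banff out); R2 Porto 6, Kyoto 8, Oaxaca 4 (Oaxaca out); R3 Porto 10, Kyoto 8 (Porto winner). Winner: Porto.
The two methods disagree.

no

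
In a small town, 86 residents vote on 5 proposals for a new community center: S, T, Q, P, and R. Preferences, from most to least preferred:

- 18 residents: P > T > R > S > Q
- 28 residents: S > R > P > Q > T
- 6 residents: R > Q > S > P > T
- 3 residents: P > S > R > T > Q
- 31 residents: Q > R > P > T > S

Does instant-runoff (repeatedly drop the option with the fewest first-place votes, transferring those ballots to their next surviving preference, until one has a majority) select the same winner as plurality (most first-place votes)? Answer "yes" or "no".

no

Instant-runoff — R1 S 28, T 0, Q 31, P 21, R 6 (T out); R2 S 28, Q 31, P 21, R 6 (R out); R3 S 28, Q 37, P 21 (P out); R4 S 49, Q 37 (S winner). Winner: S.
Plurality — first-place votes: S 28, T 0, Q 31, P 21, R 6. Winner: Q.
The two methods disagree.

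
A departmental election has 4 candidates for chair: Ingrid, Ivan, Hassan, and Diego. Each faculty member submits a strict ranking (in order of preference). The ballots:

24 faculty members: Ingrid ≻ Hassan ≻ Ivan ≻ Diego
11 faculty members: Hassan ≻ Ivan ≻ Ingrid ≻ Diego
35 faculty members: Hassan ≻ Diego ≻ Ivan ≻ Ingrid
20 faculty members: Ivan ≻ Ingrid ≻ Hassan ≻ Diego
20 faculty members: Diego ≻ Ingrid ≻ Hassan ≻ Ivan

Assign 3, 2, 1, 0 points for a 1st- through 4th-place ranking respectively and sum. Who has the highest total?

Hassan

Ingrid: 24·3 + 11·1 + 35·0 + 20·2 + 20·2 = 163
Ivan: 24·1 + 11·2 + 35·1 + 20·3 + 20·0 = 141
Hassan: 24·2 + 11·3 + 35·3 + 20·1 + 20·1 = 226
Diego: 24·0 + 11·0 + 35·2 + 20·0 + 20·3 = 130
Hassan has the highest Borda score (226).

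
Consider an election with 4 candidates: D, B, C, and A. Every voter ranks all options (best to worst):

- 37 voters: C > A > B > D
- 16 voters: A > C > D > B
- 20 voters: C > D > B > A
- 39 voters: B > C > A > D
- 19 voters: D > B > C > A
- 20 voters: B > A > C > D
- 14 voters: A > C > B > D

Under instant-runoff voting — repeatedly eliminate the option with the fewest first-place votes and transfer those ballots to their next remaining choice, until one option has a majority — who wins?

Round 1: D 19, B 59, C 57, A 30. Eliminate D.
Round 2: B 78, C 57, A 30. Eliminate A.
Round 3: B 78, C 87. C has a majority.

C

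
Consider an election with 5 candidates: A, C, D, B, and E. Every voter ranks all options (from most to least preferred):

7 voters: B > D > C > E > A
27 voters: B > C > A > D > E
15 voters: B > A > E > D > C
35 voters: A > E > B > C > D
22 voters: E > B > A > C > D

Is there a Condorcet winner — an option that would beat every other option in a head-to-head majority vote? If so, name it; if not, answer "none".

none

Checking pairwise contests:
B beats A 71–35.
A beats C 72–34.
A beats D 99–7.
E beats B 57–49.
A beats E 77–29.
Every option loses at least one head-to-head, so there is no Condorcet winner.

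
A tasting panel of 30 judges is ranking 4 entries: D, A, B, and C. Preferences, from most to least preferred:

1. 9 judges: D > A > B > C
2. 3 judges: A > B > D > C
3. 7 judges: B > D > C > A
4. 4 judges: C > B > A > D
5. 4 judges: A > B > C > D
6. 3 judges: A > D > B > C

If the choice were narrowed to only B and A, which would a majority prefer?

Voters preferring B to A: 11; preferring A to B: 19.
A wins the head-to-head.

A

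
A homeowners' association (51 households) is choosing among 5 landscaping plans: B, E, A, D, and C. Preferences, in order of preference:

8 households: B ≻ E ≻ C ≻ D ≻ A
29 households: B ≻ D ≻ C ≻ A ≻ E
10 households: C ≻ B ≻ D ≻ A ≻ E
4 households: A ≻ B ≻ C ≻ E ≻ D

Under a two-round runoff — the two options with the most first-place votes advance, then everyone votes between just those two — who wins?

Round 1 first-place votes: B 37, E 0, A 4, D 0, C 10.
B and C advance.
Runoff: B is preferred to C by 41 voters; C by 10.
B wins the runoff.

B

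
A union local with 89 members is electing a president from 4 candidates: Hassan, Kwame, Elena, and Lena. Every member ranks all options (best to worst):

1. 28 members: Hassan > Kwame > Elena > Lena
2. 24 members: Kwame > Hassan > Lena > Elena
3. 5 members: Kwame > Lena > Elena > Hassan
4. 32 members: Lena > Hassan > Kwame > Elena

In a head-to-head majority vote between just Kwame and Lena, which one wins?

Voters preferring Kwame to Lena: 57; preferring Lena to Kwame: 32.
Kwame wins the head-to-head.

Kwame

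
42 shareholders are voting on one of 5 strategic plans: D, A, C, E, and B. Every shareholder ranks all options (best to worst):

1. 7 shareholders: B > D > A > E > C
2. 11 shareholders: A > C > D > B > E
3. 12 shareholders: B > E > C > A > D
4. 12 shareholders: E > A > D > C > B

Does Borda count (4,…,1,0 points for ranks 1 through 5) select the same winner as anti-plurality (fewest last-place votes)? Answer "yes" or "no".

yes

Borda — scores: D 67, A 106, C 69, E 91, B 87. Winner: A.
Anti-plurality — last-place votes: D 12, A 0, C 7, E 11, B 12. Winner: A.
The two methods agree.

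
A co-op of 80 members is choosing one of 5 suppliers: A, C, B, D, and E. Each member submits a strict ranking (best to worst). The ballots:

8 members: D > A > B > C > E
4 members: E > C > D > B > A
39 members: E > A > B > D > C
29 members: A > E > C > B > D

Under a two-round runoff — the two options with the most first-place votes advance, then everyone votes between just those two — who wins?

E

Round 1 first-place votes: A 29, C 0, B 0, D 8, E 43.
E and A advance.
Runoff: E is preferred to A by 43 voters; A by 37.
E wins the runoff.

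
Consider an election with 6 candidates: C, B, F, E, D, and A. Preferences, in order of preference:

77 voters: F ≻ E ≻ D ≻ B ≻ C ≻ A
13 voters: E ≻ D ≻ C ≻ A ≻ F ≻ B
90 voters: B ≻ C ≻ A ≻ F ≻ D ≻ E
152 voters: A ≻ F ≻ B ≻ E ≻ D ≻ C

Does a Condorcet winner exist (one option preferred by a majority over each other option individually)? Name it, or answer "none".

Checking pairwise contests:
B beats C 319–13.
F beats B 242–90.
A beats F 255–77.
B beats E 242–90.
B beats D 242–90.
C beats A 180–152.
Every option loses at least one head-to-head, so there is no Condorcet winner.

none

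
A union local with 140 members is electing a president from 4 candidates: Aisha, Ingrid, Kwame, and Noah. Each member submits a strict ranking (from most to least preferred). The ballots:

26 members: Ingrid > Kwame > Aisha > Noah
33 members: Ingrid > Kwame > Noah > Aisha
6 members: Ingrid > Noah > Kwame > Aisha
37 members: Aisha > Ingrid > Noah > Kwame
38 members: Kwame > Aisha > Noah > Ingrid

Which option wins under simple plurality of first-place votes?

First-place votes: Aisha 37, Ingrid 65, Kwame 38, Noah 0.
Ingrid has the most first-place votes.

Ingrid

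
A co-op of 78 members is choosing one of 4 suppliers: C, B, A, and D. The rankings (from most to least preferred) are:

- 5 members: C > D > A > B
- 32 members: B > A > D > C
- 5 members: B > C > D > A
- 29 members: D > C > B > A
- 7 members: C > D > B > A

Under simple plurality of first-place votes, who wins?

First-place votes: C 12, B 37, A 0, D 29.
B has the most first-place votes.

B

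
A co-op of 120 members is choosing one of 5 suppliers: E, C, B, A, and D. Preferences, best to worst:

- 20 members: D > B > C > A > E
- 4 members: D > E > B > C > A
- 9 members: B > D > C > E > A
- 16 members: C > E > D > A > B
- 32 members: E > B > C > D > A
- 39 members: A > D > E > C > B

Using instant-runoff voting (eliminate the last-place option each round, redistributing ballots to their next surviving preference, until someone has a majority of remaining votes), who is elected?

E

Round 1: E 32, C 16, B 9, A 39, D 24. Eliminate B.
Round 2: E 32, C 16, A 39, D 33. Eliminate C.
Round 3: E 48, A 39, D 33. Eliminate D.
Round 4: E 61, A 59. E has a majority.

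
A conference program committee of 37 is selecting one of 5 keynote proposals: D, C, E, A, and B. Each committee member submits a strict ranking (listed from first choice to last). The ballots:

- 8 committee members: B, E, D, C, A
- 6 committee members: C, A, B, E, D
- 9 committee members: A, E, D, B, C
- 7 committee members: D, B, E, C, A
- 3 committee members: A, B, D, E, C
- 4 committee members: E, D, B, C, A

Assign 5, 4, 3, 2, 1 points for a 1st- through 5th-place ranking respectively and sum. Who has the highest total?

D: 8·3 + 6·1 + 9·3 + 7·5 + 3·3 + 4·4 = 117
C: 8·2 + 6·5 + 9·1 + 7·2 + 3·1 + 4·2 = 80
E: 8·4 + 6·2 + 9·4 + 7·3 + 3·2 + 4·5 = 127
A: 8·1 + 6·4 + 9·5 + 7·1 + 3·5 + 4·1 = 103
B: 8·5 + 6·3 + 9·2 + 7·4 + 3·4 + 4·3 = 128
B has the highest Borda score (128).

B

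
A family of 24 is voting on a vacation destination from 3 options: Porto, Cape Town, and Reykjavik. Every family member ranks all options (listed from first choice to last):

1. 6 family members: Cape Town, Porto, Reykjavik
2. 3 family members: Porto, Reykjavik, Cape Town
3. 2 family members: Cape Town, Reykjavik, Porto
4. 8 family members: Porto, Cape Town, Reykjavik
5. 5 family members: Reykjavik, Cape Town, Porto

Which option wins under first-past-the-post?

Porto

First-place votes: Porto 11, Cape Town 8, Reykjavik 5.
Porto has the most first-place votes.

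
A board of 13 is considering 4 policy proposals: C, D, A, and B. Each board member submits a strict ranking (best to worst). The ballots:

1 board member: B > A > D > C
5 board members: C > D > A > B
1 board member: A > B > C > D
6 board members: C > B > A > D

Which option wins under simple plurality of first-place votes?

First-place votes: C 11, D 0, A 1, B 1.
C has the most first-place votes.

C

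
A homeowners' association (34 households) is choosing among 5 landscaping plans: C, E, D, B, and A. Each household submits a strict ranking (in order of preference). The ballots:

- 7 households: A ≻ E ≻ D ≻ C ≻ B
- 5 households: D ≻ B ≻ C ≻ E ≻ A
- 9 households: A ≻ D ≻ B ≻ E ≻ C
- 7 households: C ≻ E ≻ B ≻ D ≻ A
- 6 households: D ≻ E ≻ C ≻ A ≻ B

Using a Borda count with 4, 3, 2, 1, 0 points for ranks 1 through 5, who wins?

C: 7·1 + 5·2 + 9·0 + 7·4 + 6·2 = 57
E: 7·3 + 5·1 + 9·1 + 7·3 + 6·3 = 74
D: 7·2 + 5·4 + 9·3 + 7·1 + 6·4 = 92
B: 7·0 + 5·3 + 9·2 + 7·2 + 6·0 = 47
A: 7·4 + 5·0 + 9·4 + 7·0 + 6·1 = 70
D has the highest Borda score (92).

D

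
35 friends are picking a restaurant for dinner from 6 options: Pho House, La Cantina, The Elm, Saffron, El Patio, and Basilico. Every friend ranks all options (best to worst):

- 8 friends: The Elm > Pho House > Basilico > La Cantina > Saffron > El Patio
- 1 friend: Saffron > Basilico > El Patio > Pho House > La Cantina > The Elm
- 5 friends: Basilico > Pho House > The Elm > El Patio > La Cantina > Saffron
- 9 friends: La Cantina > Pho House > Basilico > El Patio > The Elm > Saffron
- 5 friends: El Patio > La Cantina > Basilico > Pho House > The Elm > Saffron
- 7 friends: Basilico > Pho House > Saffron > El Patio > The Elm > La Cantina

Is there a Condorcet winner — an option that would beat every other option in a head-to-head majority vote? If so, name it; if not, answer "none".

Basilico

Basilico vs Pho House: 18–17 for Basilico.
Basilico vs La Cantina: 21–14 for Basilico.
Basilico vs The Elm: 27–8 for Basilico.
Basilico vs Saffron: 34–1 for Basilico.
Basilico vs El Patio: 30–5 for Basilico.
Basilico beats every other option head-to-head.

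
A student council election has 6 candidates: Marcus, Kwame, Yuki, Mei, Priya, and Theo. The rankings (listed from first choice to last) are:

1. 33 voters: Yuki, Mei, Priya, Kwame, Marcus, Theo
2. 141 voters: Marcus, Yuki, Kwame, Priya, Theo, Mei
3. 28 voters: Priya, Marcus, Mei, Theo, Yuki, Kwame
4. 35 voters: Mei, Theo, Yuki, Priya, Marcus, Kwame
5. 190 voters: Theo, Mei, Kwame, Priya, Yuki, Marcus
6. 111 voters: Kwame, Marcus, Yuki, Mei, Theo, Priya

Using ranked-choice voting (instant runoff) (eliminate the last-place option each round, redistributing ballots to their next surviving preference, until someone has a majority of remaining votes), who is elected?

Round 1: Marcus 141, Kwame 111, Yuki 33, Mei 35, Priya 28, Theo 190. Eliminate Priya.
Round 2: Marcus 169, Kwame 111, Yuki 33, Mei 35, Theo 190. Eliminate Yuki.
Round 3: Marcus 169, Kwame 111, Mei 68, Theo 190. Eliminate Mei.
Round 4: Marcus 169, Kwame 144, Theo 225. Eliminate Kwame.
Round 5: Marcus 313, Theo 225. Marcus has a majority.

Marcus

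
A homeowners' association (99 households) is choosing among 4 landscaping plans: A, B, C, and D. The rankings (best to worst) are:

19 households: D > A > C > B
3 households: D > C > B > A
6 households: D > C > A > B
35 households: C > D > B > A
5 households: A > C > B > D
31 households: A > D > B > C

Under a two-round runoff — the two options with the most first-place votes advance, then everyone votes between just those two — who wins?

A

Round 1 first-place votes: A 36, B 0, C 35, D 28.
A and C advance.
Runoff: A is preferred to C by 55 voters; C by 44.
A wins the runoff.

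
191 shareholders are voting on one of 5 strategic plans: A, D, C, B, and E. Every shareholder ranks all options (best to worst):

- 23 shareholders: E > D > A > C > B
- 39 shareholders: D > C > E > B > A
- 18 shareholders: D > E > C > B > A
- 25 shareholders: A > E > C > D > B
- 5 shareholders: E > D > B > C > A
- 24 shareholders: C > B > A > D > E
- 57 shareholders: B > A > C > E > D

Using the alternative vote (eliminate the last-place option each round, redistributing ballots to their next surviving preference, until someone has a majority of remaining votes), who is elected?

Round 1: A 25, D 57, C 24, B 57, E 28. Eliminate C.
Round 2: A 25, D 57, B 81, E 28. Eliminate A.
Round 3: D 57, B 81, E 53. Eliminate E.
Round 4: D 110, B 81. D has a majority.

D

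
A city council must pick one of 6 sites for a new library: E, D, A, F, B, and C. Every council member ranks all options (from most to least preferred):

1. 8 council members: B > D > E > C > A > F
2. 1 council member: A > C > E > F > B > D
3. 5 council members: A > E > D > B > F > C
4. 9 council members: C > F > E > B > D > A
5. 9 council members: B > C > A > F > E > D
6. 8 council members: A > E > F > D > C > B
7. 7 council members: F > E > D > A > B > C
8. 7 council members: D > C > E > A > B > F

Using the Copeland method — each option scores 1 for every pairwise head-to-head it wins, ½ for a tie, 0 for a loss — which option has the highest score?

E

E: beats D, A, F, B, and C → score 5.
D: beats A and C; ties B; loses to E and F → score 2.5.
A: beats F and B; loses to E, D, and C → score 2.
F: beats D; loses to E, A, B, and C → score 1.
B: beats F and C; ties D; loses to E and A → score 2.5.
C: beats A and F; loses to E, D, and B → score 2.
E has the best pairwise record.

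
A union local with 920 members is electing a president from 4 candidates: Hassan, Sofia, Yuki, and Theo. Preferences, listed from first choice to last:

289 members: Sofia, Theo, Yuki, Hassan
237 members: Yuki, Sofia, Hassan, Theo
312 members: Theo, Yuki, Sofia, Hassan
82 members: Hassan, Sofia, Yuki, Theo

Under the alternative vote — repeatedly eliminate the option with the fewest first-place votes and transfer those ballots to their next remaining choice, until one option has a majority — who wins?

Round 1: Hassan 82, Sofia 289, Yuki 237, Theo 312. Eliminate Hassan.
Round 2: Sofia 371, Yuki 237, Theo 312. Eliminate Yuki.
Round 3: Sofia 608, Theo 312. Sofia has a majority.

Sofia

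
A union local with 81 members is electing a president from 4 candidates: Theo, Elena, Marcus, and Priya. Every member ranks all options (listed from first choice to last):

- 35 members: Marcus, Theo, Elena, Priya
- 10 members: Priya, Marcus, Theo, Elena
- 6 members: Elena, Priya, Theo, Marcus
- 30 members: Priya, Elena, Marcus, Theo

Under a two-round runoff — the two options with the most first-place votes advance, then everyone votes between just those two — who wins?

Round 1 first-place votes: Theo 0, Elena 6, Marcus 35, Priya 40.
Priya and Marcus advance.
Runoff: Priya is preferred to Marcus by 46 voters; Marcus by 35.
Priya wins the runoff.

Priya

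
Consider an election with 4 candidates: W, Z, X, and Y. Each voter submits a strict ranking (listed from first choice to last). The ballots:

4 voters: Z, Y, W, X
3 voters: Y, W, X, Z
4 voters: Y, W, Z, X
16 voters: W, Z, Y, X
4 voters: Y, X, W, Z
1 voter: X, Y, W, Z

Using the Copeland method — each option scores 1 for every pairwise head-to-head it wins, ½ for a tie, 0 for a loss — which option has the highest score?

W

W: beats Z and X; ties Y → score 2.5.
Z: beats X and Y; loses to W → score 2.
X: loses to W, Z, and Y → score 0.
Y: beats X; ties W; loses to Z → score 1.5.
W has the best pairwise record.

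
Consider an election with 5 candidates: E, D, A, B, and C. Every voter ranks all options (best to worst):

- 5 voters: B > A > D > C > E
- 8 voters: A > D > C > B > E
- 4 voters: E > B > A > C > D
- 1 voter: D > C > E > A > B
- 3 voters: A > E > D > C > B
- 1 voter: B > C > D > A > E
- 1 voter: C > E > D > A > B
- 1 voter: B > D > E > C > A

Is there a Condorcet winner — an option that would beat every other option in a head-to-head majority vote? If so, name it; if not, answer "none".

A

A vs E: 17–7 for A.
A vs D: 20–4 for A.
A vs B: 13–11 for A.
A vs C: 20–4 for A.
A beats every other option head-to-head.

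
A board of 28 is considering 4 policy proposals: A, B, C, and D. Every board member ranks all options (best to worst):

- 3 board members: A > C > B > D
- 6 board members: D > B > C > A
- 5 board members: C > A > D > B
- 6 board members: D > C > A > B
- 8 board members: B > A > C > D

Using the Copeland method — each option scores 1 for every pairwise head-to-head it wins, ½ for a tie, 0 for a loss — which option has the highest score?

C

A: beats D; ties B; loses to C → score 1.5.
B: ties A and C; loses to D → score 1.
C: beats A and D; ties B → score 2.5.
D: beats B; loses to A and C → score 1.
C has the best pairwise record.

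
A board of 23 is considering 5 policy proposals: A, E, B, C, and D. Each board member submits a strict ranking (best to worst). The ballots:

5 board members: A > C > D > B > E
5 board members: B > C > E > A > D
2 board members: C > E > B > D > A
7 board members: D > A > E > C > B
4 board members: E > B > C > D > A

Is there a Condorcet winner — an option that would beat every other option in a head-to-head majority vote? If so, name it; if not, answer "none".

Checking pairwise contests:
D beats A 13–10.
A beats E 12–11.
A beats B 12–11.
A beats C 12–11.
C beats D 16–7.
Every option loses at least one head-to-head, so there is no Condorcet winner.

none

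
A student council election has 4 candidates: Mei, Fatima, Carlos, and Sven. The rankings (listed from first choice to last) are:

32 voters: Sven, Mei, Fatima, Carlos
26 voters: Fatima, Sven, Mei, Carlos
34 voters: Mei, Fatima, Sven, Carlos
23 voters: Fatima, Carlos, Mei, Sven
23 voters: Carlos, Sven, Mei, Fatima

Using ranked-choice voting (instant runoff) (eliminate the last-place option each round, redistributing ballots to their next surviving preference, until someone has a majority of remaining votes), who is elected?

Fatima

Round 1: Mei 34, Fatima 49, Carlos 23, Sven 32. Eliminate Carlos.
Round 2: Mei 34, Fatima 49, Sven 55. Eliminate Mei.
Round 3: Fatima 83, Sven 55. Fatima has a majority.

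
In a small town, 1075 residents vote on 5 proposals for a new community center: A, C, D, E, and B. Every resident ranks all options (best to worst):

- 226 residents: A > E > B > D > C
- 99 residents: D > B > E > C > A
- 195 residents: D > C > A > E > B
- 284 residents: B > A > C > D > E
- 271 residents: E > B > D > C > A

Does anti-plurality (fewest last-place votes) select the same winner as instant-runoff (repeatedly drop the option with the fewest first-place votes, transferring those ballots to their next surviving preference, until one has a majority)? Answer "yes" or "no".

Anti-plurality — last-place votes: A 370, C 226, D 0, E 284, B 195. Winner: D.
Instant-runoff — R1 A 226, C 0, D 294, E 271, B 284 (C out); R2 A 226, D 294, E 271, B 284 (A out); R3 D 294, E 497, B 284 (B out); R4 D 578, E 497 (D winner). Winner: D.
The two methods agree.

yes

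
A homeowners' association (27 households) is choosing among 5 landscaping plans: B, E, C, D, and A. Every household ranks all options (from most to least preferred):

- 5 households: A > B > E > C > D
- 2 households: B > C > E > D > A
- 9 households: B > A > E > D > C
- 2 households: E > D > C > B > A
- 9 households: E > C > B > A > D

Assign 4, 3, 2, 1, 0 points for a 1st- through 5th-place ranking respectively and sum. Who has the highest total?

B: 5·3 + 2·4 + 9·4 + 2·1 + 9·2 = 79
E: 5·2 + 2·2 + 9·2 + 2·4 + 9·4 = 76
C: 5·1 + 2·3 + 9·0 + 2·2 + 9·3 = 42
D: 5·0 + 2·1 + 9·1 + 2·3 + 9·0 = 17
A: 5·4 + 2·0 + 9·3 + 2·0 + 9·1 = 56
B has the highest Borda score (79).

B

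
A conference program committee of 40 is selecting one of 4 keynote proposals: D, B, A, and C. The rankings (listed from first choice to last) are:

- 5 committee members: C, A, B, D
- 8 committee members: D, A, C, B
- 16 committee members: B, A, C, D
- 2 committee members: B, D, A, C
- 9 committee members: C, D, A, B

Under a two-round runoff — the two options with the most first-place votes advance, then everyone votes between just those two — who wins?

Round 1 first-place votes: D 8, B 18, A 0, C 14.
B and C advance.
Runoff: B is preferred to C by 18 voters; C by 22.
C wins the runoff.

C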